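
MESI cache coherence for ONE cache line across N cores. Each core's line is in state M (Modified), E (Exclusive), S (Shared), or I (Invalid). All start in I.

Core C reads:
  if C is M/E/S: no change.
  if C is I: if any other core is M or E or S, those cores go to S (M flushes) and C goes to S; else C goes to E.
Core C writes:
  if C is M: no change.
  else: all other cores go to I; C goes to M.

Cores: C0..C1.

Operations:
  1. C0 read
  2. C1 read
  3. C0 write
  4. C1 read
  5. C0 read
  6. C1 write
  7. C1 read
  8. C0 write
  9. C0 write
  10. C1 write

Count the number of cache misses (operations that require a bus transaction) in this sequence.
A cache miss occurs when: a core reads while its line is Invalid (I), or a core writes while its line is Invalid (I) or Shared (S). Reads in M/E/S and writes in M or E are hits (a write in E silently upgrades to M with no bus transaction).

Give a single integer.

Answer: 7

Derivation:
Op 1: C0 read [C0 read from I: no other sharers -> C0=E (exclusive)] -> [E,I] [MISS #1: read from I]
Op 2: C1 read [C1 read from I: others=['C0=E'] -> C1=S, others downsized to S] -> [S,S] [MISS #2: read from I]
Op 3: C0 write [C0 write: invalidate ['C1=S'] -> C0=M] -> [M,I] [MISS #3: write from S]
Op 4: C1 read [C1 read from I: others=['C0=M'] -> C1=S, others downsized to S] -> [S,S] [MISS #4: read from I]
Op 5: C0 read [C0 read: already in S, no change] -> [S,S] [hit: read from S]
Op 6: C1 write [C1 write: invalidate ['C0=S'] -> C1=M] -> [I,M] [MISS #5: write from S]
Op 7: C1 read [C1 read: already in M, no change] -> [I,M] [hit: read from M]
Op 8: C0 write [C0 write: invalidate ['C1=M'] -> C0=M] -> [M,I] [MISS #6: write from I]
Op 9: C0 write [C0 write: already M (modified), no change] -> [M,I] [hit: write from M]
Op 10: C1 write [C1 write: invalidate ['C0=M'] -> C1=M] -> [I,M] [MISS #7: write from I]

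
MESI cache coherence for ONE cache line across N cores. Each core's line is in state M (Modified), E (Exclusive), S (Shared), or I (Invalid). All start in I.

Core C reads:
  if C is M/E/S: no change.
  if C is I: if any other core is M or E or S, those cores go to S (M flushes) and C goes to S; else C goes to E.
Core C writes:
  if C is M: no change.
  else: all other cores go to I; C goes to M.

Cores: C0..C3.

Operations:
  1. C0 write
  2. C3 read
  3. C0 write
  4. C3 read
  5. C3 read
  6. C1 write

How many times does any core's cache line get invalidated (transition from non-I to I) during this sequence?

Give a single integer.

Answer: 3

Derivation:
Op 1: C0 write [C0 write: invalidate none -> C0=M] -> [M,I,I,I] (invalidations this op: 0; running total: 0)
Op 2: C3 read [C3 read from I: others=['C0=M'] -> C3=S, others downsized to S] -> [S,I,I,S] (invalidations this op: 0; running total: 0)
Op 3: C0 write [C0 write: invalidate ['C3=S'] -> C0=M] -> [M,I,I,I] (invalidations this op: 1; running total: 1)
Op 4: C3 read [C3 read from I: others=['C0=M'] -> C3=S, others downsized to S] -> [S,I,I,S] (invalidations this op: 0; running total: 1)
Op 5: C3 read [C3 read: already in S, no change] -> [S,I,I,S] (invalidations this op: 0; running total: 1)
Op 6: C1 write [C1 write: invalidate ['C0=S', 'C3=S'] -> C1=M] -> [I,M,I,I] (invalidations this op: 2; running total: 3)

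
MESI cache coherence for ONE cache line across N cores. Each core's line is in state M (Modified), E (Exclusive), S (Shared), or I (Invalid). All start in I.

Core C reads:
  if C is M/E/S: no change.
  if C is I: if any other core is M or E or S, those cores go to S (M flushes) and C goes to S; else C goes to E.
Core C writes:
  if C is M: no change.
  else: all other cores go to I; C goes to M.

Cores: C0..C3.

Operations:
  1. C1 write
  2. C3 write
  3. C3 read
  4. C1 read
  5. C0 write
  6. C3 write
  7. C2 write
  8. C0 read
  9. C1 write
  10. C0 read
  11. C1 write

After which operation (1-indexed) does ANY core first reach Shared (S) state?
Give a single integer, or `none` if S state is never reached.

Op 1: C1 write [C1 write: invalidate none -> C1=M] -> [I,M,I,I]
Op 2: C3 write [C3 write: invalidate ['C1=M'] -> C3=M] -> [I,I,I,M]
Op 3: C3 read [C3 read: already in M, no change] -> [I,I,I,M]
Op 4: C1 read [C1 read from I: others=['C3=M'] -> C1=S, others downsized to S] -> [I,S,I,S]
  -> First S state at op 4; remaining ops need not be traced.

Answer: 4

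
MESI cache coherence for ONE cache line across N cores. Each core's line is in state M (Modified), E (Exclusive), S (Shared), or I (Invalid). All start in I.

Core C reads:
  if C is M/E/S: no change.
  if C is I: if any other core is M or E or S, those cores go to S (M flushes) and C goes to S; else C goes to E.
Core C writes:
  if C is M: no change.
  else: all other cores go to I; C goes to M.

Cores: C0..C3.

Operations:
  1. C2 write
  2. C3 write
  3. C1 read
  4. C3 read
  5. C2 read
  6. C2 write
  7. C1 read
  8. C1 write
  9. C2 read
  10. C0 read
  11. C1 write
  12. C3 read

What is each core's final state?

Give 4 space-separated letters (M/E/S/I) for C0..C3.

Op 1: C2 write [C2 write: invalidate none -> C2=M] -> [I,I,M,I]
Op 2: C3 write [C3 write: invalidate ['C2=M'] -> C3=M] -> [I,I,I,M]
Op 3: C1 read [C1 read from I: others=['C3=M'] -> C1=S, others downsized to S] -> [I,S,I,S]
Op 4: C3 read [C3 read: already in S, no change] -> [I,S,I,S]
Op 5: C2 read [C2 read from I: others=['C1=S', 'C3=S'] -> C2=S, others downsized to S] -> [I,S,S,S]
Op 6: C2 write [C2 write: invalidate ['C1=S', 'C3=S'] -> C2=M] -> [I,I,M,I]
Op 7: C1 read [C1 read from I: others=['C2=M'] -> C1=S, others downsized to S] -> [I,S,S,I]
Op 8: C1 write [C1 write: invalidate ['C2=S'] -> C1=M] -> [I,M,I,I]
Op 9: C2 read [C2 read from I: others=['C1=M'] -> C2=S, others downsized to S] -> [I,S,S,I]
Op 10: C0 read [C0 read from I: others=['C1=S', 'C2=S'] -> C0=S, others downsized to S] -> [S,S,S,I]
Op 11: C1 write [C1 write: invalidate ['C0=S', 'C2=S'] -> C1=M] -> [I,M,I,I]
Op 12: C3 read [C3 read from I: others=['C1=M'] -> C3=S, others downsized to S] -> [I,S,I,S]

Answer: I S I S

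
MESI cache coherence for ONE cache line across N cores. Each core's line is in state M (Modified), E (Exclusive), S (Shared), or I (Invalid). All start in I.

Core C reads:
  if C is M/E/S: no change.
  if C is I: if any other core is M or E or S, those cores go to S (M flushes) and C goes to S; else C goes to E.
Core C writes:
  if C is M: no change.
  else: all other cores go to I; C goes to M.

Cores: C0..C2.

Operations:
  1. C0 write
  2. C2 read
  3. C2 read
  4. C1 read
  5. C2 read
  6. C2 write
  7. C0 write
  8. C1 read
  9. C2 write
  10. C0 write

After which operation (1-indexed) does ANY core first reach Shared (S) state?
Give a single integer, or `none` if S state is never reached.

Op 1: C0 write [C0 write: invalidate none -> C0=M] -> [M,I,I]
Op 2: C2 read [C2 read from I: others=['C0=M'] -> C2=S, others downsized to S] -> [S,I,S]
  -> First S state at op 2; remaining ops need not be traced.

Answer: 2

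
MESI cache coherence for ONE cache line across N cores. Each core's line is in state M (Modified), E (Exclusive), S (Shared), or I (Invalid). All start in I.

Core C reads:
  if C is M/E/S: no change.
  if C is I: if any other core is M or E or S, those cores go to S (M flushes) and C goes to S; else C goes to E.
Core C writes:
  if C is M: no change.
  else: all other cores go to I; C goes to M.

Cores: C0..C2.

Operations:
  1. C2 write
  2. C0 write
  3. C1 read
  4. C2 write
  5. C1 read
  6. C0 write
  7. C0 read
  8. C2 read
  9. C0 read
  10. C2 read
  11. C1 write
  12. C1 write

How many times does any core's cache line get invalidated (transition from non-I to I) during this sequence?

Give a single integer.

Op 1: C2 write [C2 write: invalidate none -> C2=M] -> [I,I,M] (invalidations this op: 0; running total: 0)
Op 2: C0 write [C0 write: invalidate ['C2=M'] -> C0=M] -> [M,I,I] (invalidations this op: 1; running total: 1)
Op 3: C1 read [C1 read from I: others=['C0=M'] -> C1=S, others downsized to S] -> [S,S,I] (invalidations this op: 0; running total: 1)
Op 4: C2 write [C2 write: invalidate ['C0=S', 'C1=S'] -> C2=M] -> [I,I,M] (invalidations this op: 2; running total: 3)
Op 5: C1 read [C1 read from I: others=['C2=M'] -> C1=S, others downsized to S] -> [I,S,S] (invalidations this op: 0; running total: 3)
Op 6: C0 write [C0 write: invalidate ['C1=S', 'C2=S'] -> C0=M] -> [M,I,I] (invalidations this op: 2; running total: 5)
Op 7: C0 read [C0 read: already in M, no change] -> [M,I,I] (invalidations this op: 0; running total: 5)
Op 8: C2 read [C2 read from I: others=['C0=M'] -> C2=S, others downsized to S] -> [S,I,S] (invalidations this op: 0; running total: 5)
Op 9: C0 read [C0 read: already in S, no change] -> [S,I,S] (invalidations this op: 0; running total: 5)
Op 10: C2 read [C2 read: already in S, no change] -> [S,I,S] (invalidations this op: 0; running total: 5)
Op 11: C1 write [C1 write: invalidate ['C0=S', 'C2=S'] -> C1=M] -> [I,M,I] (invalidations this op: 2; running total: 7)
Op 12: C1 write [C1 write: already M (modified), no change] -> [I,M,I] (invalidations this op: 0; running total: 7)

Answer: 7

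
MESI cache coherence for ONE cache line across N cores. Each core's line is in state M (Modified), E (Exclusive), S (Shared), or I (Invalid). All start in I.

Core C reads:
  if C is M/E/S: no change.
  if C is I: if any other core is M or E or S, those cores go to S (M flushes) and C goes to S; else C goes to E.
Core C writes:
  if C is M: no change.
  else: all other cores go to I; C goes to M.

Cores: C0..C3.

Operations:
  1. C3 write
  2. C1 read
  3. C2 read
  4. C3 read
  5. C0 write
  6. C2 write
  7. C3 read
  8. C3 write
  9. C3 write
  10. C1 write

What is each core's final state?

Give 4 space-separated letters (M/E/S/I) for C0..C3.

Answer: I M I I

Derivation:
Op 1: C3 write [C3 write: invalidate none -> C3=M] -> [I,I,I,M]
Op 2: C1 read [C1 read from I: others=['C3=M'] -> C1=S, others downsized to S] -> [I,S,I,S]
Op 3: C2 read [C2 read from I: others=['C1=S', 'C3=S'] -> C2=S, others downsized to S] -> [I,S,S,S]
Op 4: C3 read [C3 read: already in S, no change] -> [I,S,S,S]
Op 5: C0 write [C0 write: invalidate ['C1=S', 'C2=S', 'C3=S'] -> C0=M] -> [M,I,I,I]
Op 6: C2 write [C2 write: invalidate ['C0=M'] -> C2=M] -> [I,I,M,I]
Op 7: C3 read [C3 read from I: others=['C2=M'] -> C3=S, others downsized to S] -> [I,I,S,S]
Op 8: C3 write [C3 write: invalidate ['C2=S'] -> C3=M] -> [I,I,I,M]
Op 9: C3 write [C3 write: already M (modified), no change] -> [I,I,I,M]
Op 10: C1 write [C1 write: invalidate ['C3=M'] -> C1=M] -> [I,M,I,I]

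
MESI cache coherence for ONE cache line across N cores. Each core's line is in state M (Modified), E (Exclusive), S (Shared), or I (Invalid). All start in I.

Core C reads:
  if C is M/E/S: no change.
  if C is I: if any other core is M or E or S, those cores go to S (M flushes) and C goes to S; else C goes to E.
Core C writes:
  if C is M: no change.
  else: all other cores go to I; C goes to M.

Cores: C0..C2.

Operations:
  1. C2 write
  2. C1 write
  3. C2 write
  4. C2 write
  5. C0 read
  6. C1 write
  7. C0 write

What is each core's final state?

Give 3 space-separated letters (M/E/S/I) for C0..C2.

Answer: M I I

Derivation:
Op 1: C2 write [C2 write: invalidate none -> C2=M] -> [I,I,M]
Op 2: C1 write [C1 write: invalidate ['C2=M'] -> C1=M] -> [I,M,I]
Op 3: C2 write [C2 write: invalidate ['C1=M'] -> C2=M] -> [I,I,M]
Op 4: C2 write [C2 write: already M (modified), no change] -> [I,I,M]
Op 5: C0 read [C0 read from I: others=['C2=M'] -> C0=S, others downsized to S] -> [S,I,S]
Op 6: C1 write [C1 write: invalidate ['C0=S', 'C2=S'] -> C1=M] -> [I,M,I]
Op 7: C0 write [C0 write: invalidate ['C1=M'] -> C0=M] -> [M,I,I]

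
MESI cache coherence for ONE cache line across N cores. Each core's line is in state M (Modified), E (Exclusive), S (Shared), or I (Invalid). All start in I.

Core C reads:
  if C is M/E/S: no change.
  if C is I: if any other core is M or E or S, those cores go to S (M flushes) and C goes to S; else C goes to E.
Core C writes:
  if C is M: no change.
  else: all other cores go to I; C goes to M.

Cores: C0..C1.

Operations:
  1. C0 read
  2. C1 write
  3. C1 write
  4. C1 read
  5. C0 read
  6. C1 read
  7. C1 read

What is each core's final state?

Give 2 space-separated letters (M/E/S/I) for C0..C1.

Answer: S S

Derivation:
Op 1: C0 read [C0 read from I: no other sharers -> C0=E (exclusive)] -> [E,I]
Op 2: C1 write [C1 write: invalidate ['C0=E'] -> C1=M] -> [I,M]
Op 3: C1 write [C1 write: already M (modified), no change] -> [I,M]
Op 4: C1 read [C1 read: already in M, no change] -> [I,M]
Op 5: C0 read [C0 read from I: others=['C1=M'] -> C0=S, others downsized to S] -> [S,S]
Op 6: C1 read [C1 read: already in S, no change] -> [S,S]
Op 7: C1 read [C1 read: already in S, no change] -> [S,S]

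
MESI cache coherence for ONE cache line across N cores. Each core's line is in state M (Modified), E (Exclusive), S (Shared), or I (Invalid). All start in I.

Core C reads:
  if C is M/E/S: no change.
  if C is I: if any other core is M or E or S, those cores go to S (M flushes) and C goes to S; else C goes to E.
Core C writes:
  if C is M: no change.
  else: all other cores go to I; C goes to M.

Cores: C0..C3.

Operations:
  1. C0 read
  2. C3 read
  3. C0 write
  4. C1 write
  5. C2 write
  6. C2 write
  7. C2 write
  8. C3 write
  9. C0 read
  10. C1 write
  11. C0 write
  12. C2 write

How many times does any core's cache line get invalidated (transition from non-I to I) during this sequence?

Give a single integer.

Op 1: C0 read [C0 read from I: no other sharers -> C0=E (exclusive)] -> [E,I,I,I] (invalidations this op: 0; running total: 0)
Op 2: C3 read [C3 read from I: others=['C0=E'] -> C3=S, others downsized to S] -> [S,I,I,S] (invalidations this op: 0; running total: 0)
Op 3: C0 write [C0 write: invalidate ['C3=S'] -> C0=M] -> [M,I,I,I] (invalidations this op: 1; running total: 1)
Op 4: C1 write [C1 write: invalidate ['C0=M'] -> C1=M] -> [I,M,I,I] (invalidations this op: 1; running total: 2)
Op 5: C2 write [C2 write: invalidate ['C1=M'] -> C2=M] -> [I,I,M,I] (invalidations this op: 1; running total: 3)
Op 6: C2 write [C2 write: already M (modified), no change] -> [I,I,M,I] (invalidations this op: 0; running total: 3)
Op 7: C2 write [C2 write: already M (modified), no change] -> [I,I,M,I] (invalidations this op: 0; running total: 3)
Op 8: C3 write [C3 write: invalidate ['C2=M'] -> C3=M] -> [I,I,I,M] (invalidations this op: 1; running total: 4)
Op 9: C0 read [C0 read from I: others=['C3=M'] -> C0=S, others downsized to S] -> [S,I,I,S] (invalidations this op: 0; running total: 4)
Op 10: C1 write [C1 write: invalidate ['C0=S', 'C3=S'] -> C1=M] -> [I,M,I,I] (invalidations this op: 2; running total: 6)
Op 11: C0 write [C0 write: invalidate ['C1=M'] -> C0=M] -> [M,I,I,I] (invalidations this op: 1; running total: 7)
Op 12: C2 write [C2 write: invalidate ['C0=M'] -> C2=M] -> [I,I,M,I] (invalidations this op: 1; running total: 8)

Answer: 8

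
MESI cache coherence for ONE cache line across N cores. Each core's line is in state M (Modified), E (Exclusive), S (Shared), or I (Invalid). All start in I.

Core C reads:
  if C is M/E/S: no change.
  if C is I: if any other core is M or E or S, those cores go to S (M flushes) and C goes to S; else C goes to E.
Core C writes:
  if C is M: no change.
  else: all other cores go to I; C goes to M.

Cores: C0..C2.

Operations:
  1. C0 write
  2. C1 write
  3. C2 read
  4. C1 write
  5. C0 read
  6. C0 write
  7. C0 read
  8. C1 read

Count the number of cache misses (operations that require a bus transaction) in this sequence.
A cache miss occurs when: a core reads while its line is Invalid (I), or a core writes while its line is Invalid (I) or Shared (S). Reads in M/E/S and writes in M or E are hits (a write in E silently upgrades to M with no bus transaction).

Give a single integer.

Answer: 7

Derivation:
Op 1: C0 write [C0 write: invalidate none -> C0=M] -> [M,I,I] [MISS #1: write from I]
Op 2: C1 write [C1 write: invalidate ['C0=M'] -> C1=M] -> [I,M,I] [MISS #2: write from I]
Op 3: C2 read [C2 read from I: others=['C1=M'] -> C2=S, others downsized to S] -> [I,S,S] [MISS #3: read from I]
Op 4: C1 write [C1 write: invalidate ['C2=S'] -> C1=M] -> [I,M,I] [MISS #4: write from S]
Op 5: C0 read [C0 read from I: others=['C1=M'] -> C0=S, others downsized to S] -> [S,S,I] [MISS #5: read from I]
Op 6: C0 write [C0 write: invalidate ['C1=S'] -> C0=M] -> [M,I,I] [MISS #6: write from S]
Op 7: C0 read [C0 read: already in M, no change] -> [M,I,I] [hit: read from M]
Op 8: C1 read [C1 read from I: others=['C0=M'] -> C1=S, others downsized to S] -> [S,S,I] [MISS #7: read from I]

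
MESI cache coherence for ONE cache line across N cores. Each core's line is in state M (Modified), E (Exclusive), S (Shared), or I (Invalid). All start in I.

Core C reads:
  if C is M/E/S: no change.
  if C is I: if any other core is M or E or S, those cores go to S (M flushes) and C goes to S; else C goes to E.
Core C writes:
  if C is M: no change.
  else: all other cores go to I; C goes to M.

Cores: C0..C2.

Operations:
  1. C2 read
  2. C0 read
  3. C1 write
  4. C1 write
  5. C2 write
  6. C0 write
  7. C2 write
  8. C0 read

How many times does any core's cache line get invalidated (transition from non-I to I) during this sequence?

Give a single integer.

Op 1: C2 read [C2 read from I: no other sharers -> C2=E (exclusive)] -> [I,I,E] (invalidations this op: 0; running total: 0)
Op 2: C0 read [C0 read from I: others=['C2=E'] -> C0=S, others downsized to S] -> [S,I,S] (invalidations this op: 0; running total: 0)
Op 3: C1 write [C1 write: invalidate ['C0=S', 'C2=S'] -> C1=M] -> [I,M,I] (invalidations this op: 2; running total: 2)
Op 4: C1 write [C1 write: already M (modified), no change] -> [I,M,I] (invalidations this op: 0; running total: 2)
Op 5: C2 write [C2 write: invalidate ['C1=M'] -> C2=M] -> [I,I,M] (invalidations this op: 1; running total: 3)
Op 6: C0 write [C0 write: invalidate ['C2=M'] -> C0=M] -> [M,I,I] (invalidations this op: 1; running total: 4)
Op 7: C2 write [C2 write: invalidate ['C0=M'] -> C2=M] -> [I,I,M] (invalidations this op: 1; running total: 5)
Op 8: C0 read [C0 read from I: others=['C2=M'] -> C0=S, others downsized to S] -> [S,I,S] (invalidations this op: 0; running total: 5)

Answer: 5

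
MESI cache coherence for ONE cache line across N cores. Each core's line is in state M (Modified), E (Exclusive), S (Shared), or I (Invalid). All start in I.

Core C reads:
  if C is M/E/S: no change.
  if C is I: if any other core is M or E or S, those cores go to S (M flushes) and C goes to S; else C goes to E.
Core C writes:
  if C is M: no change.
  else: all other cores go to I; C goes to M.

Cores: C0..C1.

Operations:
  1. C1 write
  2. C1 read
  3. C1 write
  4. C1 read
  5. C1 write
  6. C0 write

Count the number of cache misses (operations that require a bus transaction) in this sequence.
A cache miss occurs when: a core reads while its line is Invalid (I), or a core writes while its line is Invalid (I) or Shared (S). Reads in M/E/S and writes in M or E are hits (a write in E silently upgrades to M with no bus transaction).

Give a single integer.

Op 1: C1 write [C1 write: invalidate none -> C1=M] -> [I,M] [MISS #1: write from I]
Op 2: C1 read [C1 read: already in M, no change] -> [I,M] [hit: read from M]
Op 3: C1 write [C1 write: already M (modified), no change] -> [I,M] [hit: write from M]
Op 4: C1 read [C1 read: already in M, no change] -> [I,M] [hit: read from M]
Op 5: C1 write [C1 write: already M (modified), no change] -> [I,M] [hit: write from M]
Op 6: C0 write [C0 write: invalidate ['C1=M'] -> C0=M] -> [M,I] [MISS #2: write from I]

Answer: 2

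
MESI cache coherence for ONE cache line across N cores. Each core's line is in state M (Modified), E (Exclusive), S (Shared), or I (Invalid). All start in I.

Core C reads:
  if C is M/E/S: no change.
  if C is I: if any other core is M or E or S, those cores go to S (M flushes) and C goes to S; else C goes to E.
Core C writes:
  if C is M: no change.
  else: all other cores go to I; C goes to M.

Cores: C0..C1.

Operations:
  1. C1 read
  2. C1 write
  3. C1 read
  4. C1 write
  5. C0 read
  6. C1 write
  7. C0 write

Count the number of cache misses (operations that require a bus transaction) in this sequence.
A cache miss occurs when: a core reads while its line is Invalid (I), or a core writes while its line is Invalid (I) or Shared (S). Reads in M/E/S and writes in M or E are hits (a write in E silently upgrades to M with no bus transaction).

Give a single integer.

Op 1: C1 read [C1 read from I: no other sharers -> C1=E (exclusive)] -> [I,E] [MISS #1: read from I]
Op 2: C1 write [C1 write: invalidate none -> C1=M] -> [I,M] [hit: write from E is a silent E->M upgrade, no bus transaction]
Op 3: C1 read [C1 read: already in M, no change] -> [I,M] [hit: read from M]
Op 4: C1 write [C1 write: already M (modified), no change] -> [I,M] [hit: write from M]
Op 5: C0 read [C0 read from I: others=['C1=M'] -> C0=S, others downsized to S] -> [S,S] [MISS #2: read from I]
Op 6: C1 write [C1 write: invalidate ['C0=S'] -> C1=M] -> [I,M] [MISS #3: write from S]
Op 7: C0 write [C0 write: invalidate ['C1=M'] -> C0=M] -> [M,I] [MISS #4: write from I]

Answer: 4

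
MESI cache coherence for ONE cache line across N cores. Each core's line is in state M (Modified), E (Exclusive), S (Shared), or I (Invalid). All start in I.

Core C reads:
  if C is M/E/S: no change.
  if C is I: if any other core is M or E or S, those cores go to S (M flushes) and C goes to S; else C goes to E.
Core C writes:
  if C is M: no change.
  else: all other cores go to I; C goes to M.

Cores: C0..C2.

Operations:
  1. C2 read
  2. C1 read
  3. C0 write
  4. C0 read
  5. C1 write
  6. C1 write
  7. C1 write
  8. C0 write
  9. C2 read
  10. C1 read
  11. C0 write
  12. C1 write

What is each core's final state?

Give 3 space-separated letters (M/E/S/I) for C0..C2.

Answer: I M I

Derivation:
Op 1: C2 read [C2 read from I: no other sharers -> C2=E (exclusive)] -> [I,I,E]
Op 2: C1 read [C1 read from I: others=['C2=E'] -> C1=S, others downsized to S] -> [I,S,S]
Op 3: C0 write [C0 write: invalidate ['C1=S', 'C2=S'] -> C0=M] -> [M,I,I]
Op 4: C0 read [C0 read: already in M, no change] -> [M,I,I]
Op 5: C1 write [C1 write: invalidate ['C0=M'] -> C1=M] -> [I,M,I]
Op 6: C1 write [C1 write: already M (modified), no change] -> [I,M,I]
Op 7: C1 write [C1 write: already M (modified), no change] -> [I,M,I]
Op 8: C0 write [C0 write: invalidate ['C1=M'] -> C0=M] -> [M,I,I]
Op 9: C2 read [C2 read from I: others=['C0=M'] -> C2=S, others downsized to S] -> [S,I,S]
Op 10: C1 read [C1 read from I: others=['C0=S', 'C2=S'] -> C1=S, others downsized to S] -> [S,S,S]
Op 11: C0 write [C0 write: invalidate ['C1=S', 'C2=S'] -> C0=M] -> [M,I,I]
Op 12: C1 write [C1 write: invalidate ['C0=M'] -> C1=M] -> [I,M,I]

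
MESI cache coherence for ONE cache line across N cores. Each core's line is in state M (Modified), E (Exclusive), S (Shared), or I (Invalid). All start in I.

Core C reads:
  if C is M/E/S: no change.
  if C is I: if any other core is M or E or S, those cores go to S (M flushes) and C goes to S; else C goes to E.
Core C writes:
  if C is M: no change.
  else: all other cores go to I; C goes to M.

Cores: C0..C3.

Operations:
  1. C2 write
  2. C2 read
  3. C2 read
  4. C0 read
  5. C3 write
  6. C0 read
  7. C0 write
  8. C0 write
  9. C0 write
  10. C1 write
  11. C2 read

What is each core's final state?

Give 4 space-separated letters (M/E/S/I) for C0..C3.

Answer: I S S I

Derivation:
Op 1: C2 write [C2 write: invalidate none -> C2=M] -> [I,I,M,I]
Op 2: C2 read [C2 read: already in M, no change] -> [I,I,M,I]
Op 3: C2 read [C2 read: already in M, no change] -> [I,I,M,I]
Op 4: C0 read [C0 read from I: others=['C2=M'] -> C0=S, others downsized to S] -> [S,I,S,I]
Op 5: C3 write [C3 write: invalidate ['C0=S', 'C2=S'] -> C3=M] -> [I,I,I,M]
Op 6: C0 read [C0 read from I: others=['C3=M'] -> C0=S, others downsized to S] -> [S,I,I,S]
Op 7: C0 write [C0 write: invalidate ['C3=S'] -> C0=M] -> [M,I,I,I]
Op 8: C0 write [C0 write: already M (modified), no change] -> [M,I,I,I]
Op 9: C0 write [C0 write: already M (modified), no change] -> [M,I,I,I]
Op 10: C1 write [C1 write: invalidate ['C0=M'] -> C1=M] -> [I,M,I,I]
Op 11: C2 read [C2 read from I: others=['C1=M'] -> C2=S, others downsized to S] -> [I,S,S,I]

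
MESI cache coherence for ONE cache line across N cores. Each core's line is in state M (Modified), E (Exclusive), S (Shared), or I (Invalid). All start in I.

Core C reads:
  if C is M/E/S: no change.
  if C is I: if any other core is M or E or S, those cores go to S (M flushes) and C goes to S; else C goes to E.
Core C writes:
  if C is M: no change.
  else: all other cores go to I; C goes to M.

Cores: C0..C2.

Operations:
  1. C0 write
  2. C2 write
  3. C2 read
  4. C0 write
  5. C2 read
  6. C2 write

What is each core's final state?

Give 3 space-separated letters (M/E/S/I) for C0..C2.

Op 1: C0 write [C0 write: invalidate none -> C0=M] -> [M,I,I]
Op 2: C2 write [C2 write: invalidate ['C0=M'] -> C2=M] -> [I,I,M]
Op 3: C2 read [C2 read: already in M, no change] -> [I,I,M]
Op 4: C0 write [C0 write: invalidate ['C2=M'] -> C0=M] -> [M,I,I]
Op 5: C2 read [C2 read from I: others=['C0=M'] -> C2=S, others downsized to S] -> [S,I,S]
Op 6: C2 write [C2 write: invalidate ['C0=S'] -> C2=M] -> [I,I,M]

Answer: I I M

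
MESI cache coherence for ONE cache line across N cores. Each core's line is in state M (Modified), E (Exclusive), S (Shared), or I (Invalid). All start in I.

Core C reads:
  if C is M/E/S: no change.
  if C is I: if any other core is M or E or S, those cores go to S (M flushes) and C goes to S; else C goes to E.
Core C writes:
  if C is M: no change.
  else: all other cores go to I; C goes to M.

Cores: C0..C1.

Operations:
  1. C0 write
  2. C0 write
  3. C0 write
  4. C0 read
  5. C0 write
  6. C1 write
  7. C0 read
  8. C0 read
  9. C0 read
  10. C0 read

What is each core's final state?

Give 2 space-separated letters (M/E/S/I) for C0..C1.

Op 1: C0 write [C0 write: invalidate none -> C0=M] -> [M,I]
Op 2: C0 write [C0 write: already M (modified), no change] -> [M,I]
Op 3: C0 write [C0 write: already M (modified), no change] -> [M,I]
Op 4: C0 read [C0 read: already in M, no change] -> [M,I]
Op 5: C0 write [C0 write: already M (modified), no change] -> [M,I]
Op 6: C1 write [C1 write: invalidate ['C0=M'] -> C1=M] -> [I,M]
Op 7: C0 read [C0 read from I: others=['C1=M'] -> C0=S, others downsized to S] -> [S,S]
Op 8: C0 read [C0 read: already in S, no change] -> [S,S]
Op 9: C0 read [C0 read: already in S, no change] -> [S,S]
Op 10: C0 read [C0 read: already in S, no change] -> [S,S]

Answer: S S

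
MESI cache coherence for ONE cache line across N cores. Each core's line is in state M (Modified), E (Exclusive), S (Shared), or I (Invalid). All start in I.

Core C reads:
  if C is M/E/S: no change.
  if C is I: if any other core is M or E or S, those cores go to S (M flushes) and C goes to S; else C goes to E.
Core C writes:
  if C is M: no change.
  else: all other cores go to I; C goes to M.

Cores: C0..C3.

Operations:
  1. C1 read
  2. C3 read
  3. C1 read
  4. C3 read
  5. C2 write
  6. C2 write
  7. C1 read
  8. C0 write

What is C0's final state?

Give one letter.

Answer: M

Derivation:
Op 1: C1 read [C1 read from I: no other sharers -> C1=E (exclusive)] -> [I,E,I,I]
Op 2: C3 read [C3 read from I: others=['C1=E'] -> C3=S, others downsized to S] -> [I,S,I,S]
Op 3: C1 read [C1 read: already in S, no change] -> [I,S,I,S]
Op 4: C3 read [C3 read: already in S, no change] -> [I,S,I,S]
Op 5: C2 write [C2 write: invalidate ['C1=S', 'C3=S'] -> C2=M] -> [I,I,M,I]
Op 6: C2 write [C2 write: already M (modified), no change] -> [I,I,M,I]
Op 7: C1 read [C1 read from I: others=['C2=M'] -> C1=S, others downsized to S] -> [I,S,S,I]
Op 8: C0 write [C0 write: invalidate ['C1=S', 'C2=S'] -> C0=M] -> [M,I,I,I]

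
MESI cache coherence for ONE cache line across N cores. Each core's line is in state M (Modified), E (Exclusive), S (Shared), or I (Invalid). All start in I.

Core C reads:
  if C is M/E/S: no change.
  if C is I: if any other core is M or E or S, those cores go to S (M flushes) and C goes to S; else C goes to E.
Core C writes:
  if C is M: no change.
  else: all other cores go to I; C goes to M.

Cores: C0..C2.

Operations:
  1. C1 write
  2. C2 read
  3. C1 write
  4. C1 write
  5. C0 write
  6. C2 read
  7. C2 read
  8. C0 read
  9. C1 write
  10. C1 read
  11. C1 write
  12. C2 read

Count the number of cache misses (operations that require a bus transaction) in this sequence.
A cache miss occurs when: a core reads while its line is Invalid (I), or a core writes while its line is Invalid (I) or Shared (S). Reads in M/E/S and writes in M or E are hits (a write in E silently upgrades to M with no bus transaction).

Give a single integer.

Answer: 7

Derivation:
Op 1: C1 write [C1 write: invalidate none -> C1=M] -> [I,M,I] [MISS #1: write from I]
Op 2: C2 read [C2 read from I: others=['C1=M'] -> C2=S, others downsized to S] -> [I,S,S] [MISS #2: read from I]
Op 3: C1 write [C1 write: invalidate ['C2=S'] -> C1=M] -> [I,M,I] [MISS #3: write from S]
Op 4: C1 write [C1 write: already M (modified), no change] -> [I,M,I] [hit: write from M]
Op 5: C0 write [C0 write: invalidate ['C1=M'] -> C0=M] -> [M,I,I] [MISS #4: write from I]
Op 6: C2 read [C2 read from I: others=['C0=M'] -> C2=S, others downsized to S] -> [S,I,S] [MISS #5: read from I]
Op 7: C2 read [C2 read: already in S, no change] -> [S,I,S] [hit: read from S]
Op 8: C0 read [C0 read: already in S, no change] -> [S,I,S] [hit: read from S]
Op 9: C1 write [C1 write: invalidate ['C0=S', 'C2=S'] -> C1=M] -> [I,M,I] [MISS #6: write from I]
Op 10: C1 read [C1 read: already in M, no change] -> [I,M,I] [hit: read from M]
Op 11: C1 write [C1 write: already M (modified), no change] -> [I,M,I] [hit: write from M]
Op 12: C2 read [C2 read from I: others=['C1=M'] -> C2=S, others downsized to S] -> [I,S,S] [MISS #7: read from I]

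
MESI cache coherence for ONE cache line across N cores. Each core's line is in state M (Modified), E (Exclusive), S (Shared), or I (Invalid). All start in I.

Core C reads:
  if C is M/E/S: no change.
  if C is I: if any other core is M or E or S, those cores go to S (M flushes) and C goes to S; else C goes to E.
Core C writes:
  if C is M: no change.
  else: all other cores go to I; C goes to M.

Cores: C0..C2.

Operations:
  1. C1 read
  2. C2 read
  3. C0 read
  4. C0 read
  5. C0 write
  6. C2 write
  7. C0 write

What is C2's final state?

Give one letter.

Answer: I

Derivation:
Op 1: C1 read [C1 read from I: no other sharers -> C1=E (exclusive)] -> [I,E,I]
Op 2: C2 read [C2 read from I: others=['C1=E'] -> C2=S, others downsized to S] -> [I,S,S]
Op 3: C0 read [C0 read from I: others=['C1=S', 'C2=S'] -> C0=S, others downsized to S] -> [S,S,S]
Op 4: C0 read [C0 read: already in S, no change] -> [S,S,S]
Op 5: C0 write [C0 write: invalidate ['C1=S', 'C2=S'] -> C0=M] -> [M,I,I]
Op 6: C2 write [C2 write: invalidate ['C0=M'] -> C2=M] -> [I,I,M]
Op 7: C0 write [C0 write: invalidate ['C2=M'] -> C0=M] -> [M,I,I]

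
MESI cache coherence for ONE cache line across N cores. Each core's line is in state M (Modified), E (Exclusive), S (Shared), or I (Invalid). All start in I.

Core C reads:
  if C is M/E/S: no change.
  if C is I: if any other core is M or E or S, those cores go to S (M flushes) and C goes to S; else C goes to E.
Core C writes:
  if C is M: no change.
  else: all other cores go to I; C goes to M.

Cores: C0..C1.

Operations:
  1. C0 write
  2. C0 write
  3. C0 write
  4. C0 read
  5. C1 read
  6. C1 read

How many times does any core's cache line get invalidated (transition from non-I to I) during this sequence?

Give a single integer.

Op 1: C0 write [C0 write: invalidate none -> C0=M] -> [M,I] (invalidations this op: 0; running total: 0)
Op 2: C0 write [C0 write: already M (modified), no change] -> [M,I] (invalidations this op: 0; running total: 0)
Op 3: C0 write [C0 write: already M (modified), no change] -> [M,I] (invalidations this op: 0; running total: 0)
Op 4: C0 read [C0 read: already in M, no change] -> [M,I] (invalidations this op: 0; running total: 0)
Op 5: C1 read [C1 read from I: others=['C0=M'] -> C1=S, others downsized to S] -> [S,S] (invalidations this op: 0; running total: 0)
Op 6: C1 read [C1 read: already in S, no change] -> [S,S] (invalidations this op: 0; running total: 0)

Answer: 0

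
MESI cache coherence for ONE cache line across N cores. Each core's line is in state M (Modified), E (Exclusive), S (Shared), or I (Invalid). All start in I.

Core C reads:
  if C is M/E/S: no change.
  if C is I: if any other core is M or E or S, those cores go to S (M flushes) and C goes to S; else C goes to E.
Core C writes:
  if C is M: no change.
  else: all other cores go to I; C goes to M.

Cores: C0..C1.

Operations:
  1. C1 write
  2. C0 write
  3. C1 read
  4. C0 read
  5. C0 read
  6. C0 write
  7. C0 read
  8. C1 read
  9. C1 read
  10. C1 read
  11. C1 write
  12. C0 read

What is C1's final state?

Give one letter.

Answer: S

Derivation:
Op 1: C1 write [C1 write: invalidate none -> C1=M] -> [I,M]
Op 2: C0 write [C0 write: invalidate ['C1=M'] -> C0=M] -> [M,I]
Op 3: C1 read [C1 read from I: others=['C0=M'] -> C1=S, others downsized to S] -> [S,S]
Op 4: C0 read [C0 read: already in S, no change] -> [S,S]
Op 5: C0 read [C0 read: already in S, no change] -> [S,S]
Op 6: C0 write [C0 write: invalidate ['C1=S'] -> C0=M] -> [M,I]
Op 7: C0 read [C0 read: already in M, no change] -> [M,I]
Op 8: C1 read [C1 read from I: others=['C0=M'] -> C1=S, others downsized to S] -> [S,S]
Op 9: C1 read [C1 read: already in S, no change] -> [S,S]
Op 10: C1 read [C1 read: already in S, no change] -> [S,S]
Op 11: C1 write [C1 write: invalidate ['C0=S'] -> C1=M] -> [I,M]
Op 12: C0 read [C0 read from I: others=['C1=M'] -> C0=S, others downsized to S] -> [S,S]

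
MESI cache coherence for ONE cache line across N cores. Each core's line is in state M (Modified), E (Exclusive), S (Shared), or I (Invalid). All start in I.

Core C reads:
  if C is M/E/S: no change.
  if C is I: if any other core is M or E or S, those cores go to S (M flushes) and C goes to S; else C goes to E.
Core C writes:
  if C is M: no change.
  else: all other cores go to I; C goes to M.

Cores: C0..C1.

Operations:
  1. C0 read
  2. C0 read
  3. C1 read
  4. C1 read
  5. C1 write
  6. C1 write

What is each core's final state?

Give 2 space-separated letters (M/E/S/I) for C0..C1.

Answer: I M

Derivation:
Op 1: C0 read [C0 read from I: no other sharers -> C0=E (exclusive)] -> [E,I]
Op 2: C0 read [C0 read: already in E, no change] -> [E,I]
Op 3: C1 read [C1 read from I: others=['C0=E'] -> C1=S, others downsized to S] -> [S,S]
Op 4: C1 read [C1 read: already in S, no change] -> [S,S]
Op 5: C1 write [C1 write: invalidate ['C0=S'] -> C1=M] -> [I,M]
Op 6: C1 write [C1 write: already M (modified), no change] -> [I,M]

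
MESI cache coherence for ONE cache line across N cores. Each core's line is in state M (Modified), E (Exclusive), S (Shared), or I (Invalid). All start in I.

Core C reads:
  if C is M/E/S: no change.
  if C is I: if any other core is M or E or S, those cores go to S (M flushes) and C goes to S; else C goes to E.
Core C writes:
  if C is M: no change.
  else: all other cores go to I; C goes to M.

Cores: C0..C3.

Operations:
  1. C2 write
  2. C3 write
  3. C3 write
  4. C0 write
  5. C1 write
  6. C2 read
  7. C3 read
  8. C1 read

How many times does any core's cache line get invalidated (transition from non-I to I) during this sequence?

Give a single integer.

Op 1: C2 write [C2 write: invalidate none -> C2=M] -> [I,I,M,I] (invalidations this op: 0; running total: 0)
Op 2: C3 write [C3 write: invalidate ['C2=M'] -> C3=M] -> [I,I,I,M] (invalidations this op: 1; running total: 1)
Op 3: C3 write [C3 write: already M (modified), no change] -> [I,I,I,M] (invalidations this op: 0; running total: 1)
Op 4: C0 write [C0 write: invalidate ['C3=M'] -> C0=M] -> [M,I,I,I] (invalidations this op: 1; running total: 2)
Op 5: C1 write [C1 write: invalidate ['C0=M'] -> C1=M] -> [I,M,I,I] (invalidations this op: 1; running total: 3)
Op 6: C2 read [C2 read from I: others=['C1=M'] -> C2=S, others downsized to S] -> [I,S,S,I] (invalidations this op: 0; running total: 3)
Op 7: C3 read [C3 read from I: others=['C1=S', 'C2=S'] -> C3=S, others downsized to S] -> [I,S,S,S] (invalidations this op: 0; running total: 3)
Op 8: C1 read [C1 read: already in S, no change] -> [I,S,S,S] (invalidations this op: 0; running total: 3)

Answer: 3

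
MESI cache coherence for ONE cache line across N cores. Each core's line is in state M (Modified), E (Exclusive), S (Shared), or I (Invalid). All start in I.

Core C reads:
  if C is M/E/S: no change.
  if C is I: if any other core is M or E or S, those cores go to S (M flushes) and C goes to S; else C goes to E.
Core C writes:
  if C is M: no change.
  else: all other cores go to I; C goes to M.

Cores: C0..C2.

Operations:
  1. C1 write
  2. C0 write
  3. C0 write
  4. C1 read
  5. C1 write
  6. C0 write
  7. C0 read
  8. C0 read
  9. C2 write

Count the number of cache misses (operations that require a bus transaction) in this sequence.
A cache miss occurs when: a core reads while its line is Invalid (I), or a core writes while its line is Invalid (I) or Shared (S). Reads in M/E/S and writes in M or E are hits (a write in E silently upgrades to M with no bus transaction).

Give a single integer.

Op 1: C1 write [C1 write: invalidate none -> C1=M] -> [I,M,I] [MISS #1: write from I]
Op 2: C0 write [C0 write: invalidate ['C1=M'] -> C0=M] -> [M,I,I] [MISS #2: write from I]
Op 3: C0 write [C0 write: already M (modified), no change] -> [M,I,I] [hit: write from M]
Op 4: C1 read [C1 read from I: others=['C0=M'] -> C1=S, others downsized to S] -> [S,S,I] [MISS #3: read from I]
Op 5: C1 write [C1 write: invalidate ['C0=S'] -> C1=M] -> [I,M,I] [MISS #4: write from S]
Op 6: C0 write [C0 write: invalidate ['C1=M'] -> C0=M] -> [M,I,I] [MISS #5: write from I]
Op 7: C0 read [C0 read: already in M, no change] -> [M,I,I] [hit: read from M]
Op 8: C0 read [C0 read: already in M, no change] -> [M,I,I] [hit: read from M]
Op 9: C2 write [C2 write: invalidate ['C0=M'] -> C2=M] -> [I,I,M] [MISS #6: write from I]

Answer: 6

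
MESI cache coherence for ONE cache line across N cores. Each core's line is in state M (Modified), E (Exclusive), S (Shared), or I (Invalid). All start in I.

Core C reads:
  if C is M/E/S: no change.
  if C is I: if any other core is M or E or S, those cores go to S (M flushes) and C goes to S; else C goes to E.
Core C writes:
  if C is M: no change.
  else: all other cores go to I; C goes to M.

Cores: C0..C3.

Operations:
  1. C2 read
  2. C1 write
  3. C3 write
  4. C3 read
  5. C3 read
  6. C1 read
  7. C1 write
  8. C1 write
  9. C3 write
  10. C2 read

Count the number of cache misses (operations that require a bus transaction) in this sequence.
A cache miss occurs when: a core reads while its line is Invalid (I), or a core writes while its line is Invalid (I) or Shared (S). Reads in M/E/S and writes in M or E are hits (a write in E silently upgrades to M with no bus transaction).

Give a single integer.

Answer: 7

Derivation:
Op 1: C2 read [C2 read from I: no other sharers -> C2=E (exclusive)] -> [I,I,E,I] [MISS #1: read from I]
Op 2: C1 write [C1 write: invalidate ['C2=E'] -> C1=M] -> [I,M,I,I] [MISS #2: write from I]
Op 3: C3 write [C3 write: invalidate ['C1=M'] -> C3=M] -> [I,I,I,M] [MISS #3: write from I]
Op 4: C3 read [C3 read: already in M, no change] -> [I,I,I,M] [hit: read from M]
Op 5: C3 read [C3 read: already in M, no change] -> [I,I,I,M] [hit: read from M]
Op 6: C1 read [C1 read from I: others=['C3=M'] -> C1=S, others downsized to S] -> [I,S,I,S] [MISS #4: read from I]
Op 7: C1 write [C1 write: invalidate ['C3=S'] -> C1=M] -> [I,M,I,I] [MISS #5: write from S]
Op 8: C1 write [C1 write: already M (modified), no change] -> [I,M,I,I] [hit: write from M]
Op 9: C3 write [C3 write: invalidate ['C1=M'] -> C3=M] -> [I,I,I,M] [MISS #6: write from I]
Op 10: C2 read [C2 read from I: others=['C3=M'] -> C2=S, others downsized to S] -> [I,I,S,S] [MISS #7: read from I]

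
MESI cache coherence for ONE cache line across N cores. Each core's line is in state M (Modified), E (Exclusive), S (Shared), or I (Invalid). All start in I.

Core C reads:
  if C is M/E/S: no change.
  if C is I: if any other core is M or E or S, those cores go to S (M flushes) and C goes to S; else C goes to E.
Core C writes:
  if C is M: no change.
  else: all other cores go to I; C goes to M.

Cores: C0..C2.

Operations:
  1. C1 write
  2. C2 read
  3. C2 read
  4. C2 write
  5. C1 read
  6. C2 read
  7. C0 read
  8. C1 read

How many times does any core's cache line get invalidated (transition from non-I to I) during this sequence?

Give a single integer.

Answer: 1

Derivation:
Op 1: C1 write [C1 write: invalidate none -> C1=M] -> [I,M,I] (invalidations this op: 0; running total: 0)
Op 2: C2 read [C2 read from I: others=['C1=M'] -> C2=S, others downsized to S] -> [I,S,S] (invalidations this op: 0; running total: 0)
Op 3: C2 read [C2 read: already in S, no change] -> [I,S,S] (invalidations this op: 0; running total: 0)
Op 4: C2 write [C2 write: invalidate ['C1=S'] -> C2=M] -> [I,I,M] (invalidations this op: 1; running total: 1)
Op 5: C1 read [C1 read from I: others=['C2=M'] -> C1=S, others downsized to S] -> [I,S,S] (invalidations this op: 0; running total: 1)
Op 6: C2 read [C2 read: already in S, no change] -> [I,S,S] (invalidations this op: 0; running total: 1)
Op 7: C0 read [C0 read from I: others=['C1=S', 'C2=S'] -> C0=S, others downsized to S] -> [S,S,S] (invalidations this op: 0; running total: 1)
Op 8: C1 read [C1 read: already in S, no change] -> [S,S,S] (invalidations this op: 0; running total: 1)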